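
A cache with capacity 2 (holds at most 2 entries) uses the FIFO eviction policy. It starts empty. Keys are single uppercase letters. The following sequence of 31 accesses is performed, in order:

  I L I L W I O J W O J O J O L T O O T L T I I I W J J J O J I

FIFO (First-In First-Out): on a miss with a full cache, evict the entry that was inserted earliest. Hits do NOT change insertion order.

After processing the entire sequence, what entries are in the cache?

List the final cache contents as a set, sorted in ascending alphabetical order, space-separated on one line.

FIFO simulation (capacity=2):
  1. access I: MISS. Cache (old->new): [I]
  2. access L: MISS. Cache (old->new): [I L]
  3. access I: HIT. Cache (old->new): [I L]
  4. access L: HIT. Cache (old->new): [I L]
  5. access W: MISS, evict I. Cache (old->new): [L W]
  6. access I: MISS, evict L. Cache (old->new): [W I]
  7. access O: MISS, evict W. Cache (old->new): [I O]
  8. access J: MISS, evict I. Cache (old->new): [O J]
  9. access W: MISS, evict O. Cache (old->new): [J W]
  10. access O: MISS, evict J. Cache (old->new): [W O]
  11. access J: MISS, evict W. Cache (old->new): [O J]
  12. access O: HIT. Cache (old->new): [O J]
  13. access J: HIT. Cache (old->new): [O J]
  14. access O: HIT. Cache (old->new): [O J]
  15. access L: MISS, evict O. Cache (old->new): [J L]
  16. access T: MISS, evict J. Cache (old->new): [L T]
  17. access O: MISS, evict L. Cache (old->new): [T O]
  18. access O: HIT. Cache (old->new): [T O]
  19. access T: HIT. Cache (old->new): [T O]
  20. access L: MISS, evict T. Cache (old->new): [O L]
  21. access T: MISS, evict O. Cache (old->new): [L T]
  22. access I: MISS, evict L. Cache (old->new): [T I]
  23. access I: HIT. Cache (old->new): [T I]
  24. access I: HIT. Cache (old->new): [T I]
  25. access W: MISS, evict T. Cache (old->new): [I W]
  26. access J: MISS, evict I. Cache (old->new): [W J]
  27. access J: HIT. Cache (old->new): [W J]
  28. access J: HIT. Cache (old->new): [W J]
  29. access O: MISS, evict W. Cache (old->new): [J O]
  30. access J: HIT. Cache (old->new): [J O]
  31. access I: MISS, evict J. Cache (old->new): [O I]
Total: 12 hits, 19 misses, 17 evictions

Answer: I O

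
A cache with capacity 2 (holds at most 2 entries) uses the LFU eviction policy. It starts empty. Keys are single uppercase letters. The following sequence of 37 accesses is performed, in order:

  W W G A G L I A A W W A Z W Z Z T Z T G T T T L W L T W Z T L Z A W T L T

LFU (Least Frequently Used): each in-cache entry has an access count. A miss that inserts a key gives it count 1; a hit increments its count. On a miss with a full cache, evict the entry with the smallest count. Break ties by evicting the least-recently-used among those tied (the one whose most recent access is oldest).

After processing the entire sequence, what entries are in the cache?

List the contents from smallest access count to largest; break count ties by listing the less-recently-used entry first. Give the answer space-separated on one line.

Answer: T W

Derivation:
LFU simulation (capacity=2):
  1. access W: MISS. Cache: [W(c=1)]
  2. access W: HIT, count now 2. Cache: [W(c=2)]
  3. access G: MISS. Cache: [G(c=1) W(c=2)]
  4. access A: MISS, evict G(c=1). Cache: [A(c=1) W(c=2)]
  5. access G: MISS, evict A(c=1). Cache: [G(c=1) W(c=2)]
  6. access L: MISS, evict G(c=1). Cache: [L(c=1) W(c=2)]
  7. access I: MISS, evict L(c=1). Cache: [I(c=1) W(c=2)]
  8. access A: MISS, evict I(c=1). Cache: [A(c=1) W(c=2)]
  9. access A: HIT, count now 2. Cache: [W(c=2) A(c=2)]
  10. access W: HIT, count now 3. Cache: [A(c=2) W(c=3)]
  11. access W: HIT, count now 4. Cache: [A(c=2) W(c=4)]
  12. access A: HIT, count now 3. Cache: [A(c=3) W(c=4)]
  13. access Z: MISS, evict A(c=3). Cache: [Z(c=1) W(c=4)]
  14. access W: HIT, count now 5. Cache: [Z(c=1) W(c=5)]
  15. access Z: HIT, count now 2. Cache: [Z(c=2) W(c=5)]
  16. access Z: HIT, count now 3. Cache: [Z(c=3) W(c=5)]
  17. access T: MISS, evict Z(c=3). Cache: [T(c=1) W(c=5)]
  18. access Z: MISS, evict T(c=1). Cache: [Z(c=1) W(c=5)]
  19. access T: MISS, evict Z(c=1). Cache: [T(c=1) W(c=5)]
  20. access G: MISS, evict T(c=1). Cache: [G(c=1) W(c=5)]
  21. access T: MISS, evict G(c=1). Cache: [T(c=1) W(c=5)]
  22. access T: HIT, count now 2. Cache: [T(c=2) W(c=5)]
  23. access T: HIT, count now 3. Cache: [T(c=3) W(c=5)]
  24. access L: MISS, evict T(c=3). Cache: [L(c=1) W(c=5)]
  25. access W: HIT, count now 6. Cache: [L(c=1) W(c=6)]
  26. access L: HIT, count now 2. Cache: [L(c=2) W(c=6)]
  27. access T: MISS, evict L(c=2). Cache: [T(c=1) W(c=6)]
  28. access W: HIT, count now 7. Cache: [T(c=1) W(c=7)]
  29. access Z: MISS, evict T(c=1). Cache: [Z(c=1) W(c=7)]
  30. access T: MISS, evict Z(c=1). Cache: [T(c=1) W(c=7)]
  31. access L: MISS, evict T(c=1). Cache: [L(c=1) W(c=7)]
  32. access Z: MISS, evict L(c=1). Cache: [Z(c=1) W(c=7)]
  33. access A: MISS, evict Z(c=1). Cache: [A(c=1) W(c=7)]
  34. access W: HIT, count now 8. Cache: [A(c=1) W(c=8)]
  35. access T: MISS, evict A(c=1). Cache: [T(c=1) W(c=8)]
  36. access L: MISS, evict T(c=1). Cache: [L(c=1) W(c=8)]
  37. access T: MISS, evict L(c=1). Cache: [T(c=1) W(c=8)]
Total: 14 hits, 23 misses, 21 evictions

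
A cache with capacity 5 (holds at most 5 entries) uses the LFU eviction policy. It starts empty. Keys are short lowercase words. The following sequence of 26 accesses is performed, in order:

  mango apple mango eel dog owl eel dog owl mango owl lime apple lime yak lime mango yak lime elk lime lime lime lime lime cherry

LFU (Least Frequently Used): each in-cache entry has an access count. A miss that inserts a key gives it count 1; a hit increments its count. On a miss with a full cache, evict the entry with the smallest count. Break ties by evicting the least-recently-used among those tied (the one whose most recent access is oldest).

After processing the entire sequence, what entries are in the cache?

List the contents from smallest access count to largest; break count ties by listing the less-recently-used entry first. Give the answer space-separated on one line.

LFU simulation (capacity=5):
  1. access mango: MISS. Cache: [mango(c=1)]
  2. access apple: MISS. Cache: [mango(c=1) apple(c=1)]
  3. access mango: HIT, count now 2. Cache: [apple(c=1) mango(c=2)]
  4. access eel: MISS. Cache: [apple(c=1) eel(c=1) mango(c=2)]
  5. access dog: MISS. Cache: [apple(c=1) eel(c=1) dog(c=1) mango(c=2)]
  6. access owl: MISS. Cache: [apple(c=1) eel(c=1) dog(c=1) owl(c=1) mango(c=2)]
  7. access eel: HIT, count now 2. Cache: [apple(c=1) dog(c=1) owl(c=1) mango(c=2) eel(c=2)]
  8. access dog: HIT, count now 2. Cache: [apple(c=1) owl(c=1) mango(c=2) eel(c=2) dog(c=2)]
  9. access owl: HIT, count now 2. Cache: [apple(c=1) mango(c=2) eel(c=2) dog(c=2) owl(c=2)]
  10. access mango: HIT, count now 3. Cache: [apple(c=1) eel(c=2) dog(c=2) owl(c=2) mango(c=3)]
  11. access owl: HIT, count now 3. Cache: [apple(c=1) eel(c=2) dog(c=2) mango(c=3) owl(c=3)]
  12. access lime: MISS, evict apple(c=1). Cache: [lime(c=1) eel(c=2) dog(c=2) mango(c=3) owl(c=3)]
  13. access apple: MISS, evict lime(c=1). Cache: [apple(c=1) eel(c=2) dog(c=2) mango(c=3) owl(c=3)]
  14. access lime: MISS, evict apple(c=1). Cache: [lime(c=1) eel(c=2) dog(c=2) mango(c=3) owl(c=3)]
  15. access yak: MISS, evict lime(c=1). Cache: [yak(c=1) eel(c=2) dog(c=2) mango(c=3) owl(c=3)]
  16. access lime: MISS, evict yak(c=1). Cache: [lime(c=1) eel(c=2) dog(c=2) mango(c=3) owl(c=3)]
  17. access mango: HIT, count now 4. Cache: [lime(c=1) eel(c=2) dog(c=2) owl(c=3) mango(c=4)]
  18. access yak: MISS, evict lime(c=1). Cache: [yak(c=1) eel(c=2) dog(c=2) owl(c=3) mango(c=4)]
  19. access lime: MISS, evict yak(c=1). Cache: [lime(c=1) eel(c=2) dog(c=2) owl(c=3) mango(c=4)]
  20. access elk: MISS, evict lime(c=1). Cache: [elk(c=1) eel(c=2) dog(c=2) owl(c=3) mango(c=4)]
  21. access lime: MISS, evict elk(c=1). Cache: [lime(c=1) eel(c=2) dog(c=2) owl(c=3) mango(c=4)]
  22. access lime: HIT, count now 2. Cache: [eel(c=2) dog(c=2) lime(c=2) owl(c=3) mango(c=4)]
  23. access lime: HIT, count now 3. Cache: [eel(c=2) dog(c=2) owl(c=3) lime(c=3) mango(c=4)]
  24. access lime: HIT, count now 4. Cache: [eel(c=2) dog(c=2) owl(c=3) mango(c=4) lime(c=4)]
  25. access lime: HIT, count now 5. Cache: [eel(c=2) dog(c=2) owl(c=3) mango(c=4) lime(c=5)]
  26. access cherry: MISS, evict eel(c=2). Cache: [cherry(c=1) dog(c=2) owl(c=3) mango(c=4) lime(c=5)]
Total: 11 hits, 15 misses, 10 evictions

Answer: cherry dog owl mango lime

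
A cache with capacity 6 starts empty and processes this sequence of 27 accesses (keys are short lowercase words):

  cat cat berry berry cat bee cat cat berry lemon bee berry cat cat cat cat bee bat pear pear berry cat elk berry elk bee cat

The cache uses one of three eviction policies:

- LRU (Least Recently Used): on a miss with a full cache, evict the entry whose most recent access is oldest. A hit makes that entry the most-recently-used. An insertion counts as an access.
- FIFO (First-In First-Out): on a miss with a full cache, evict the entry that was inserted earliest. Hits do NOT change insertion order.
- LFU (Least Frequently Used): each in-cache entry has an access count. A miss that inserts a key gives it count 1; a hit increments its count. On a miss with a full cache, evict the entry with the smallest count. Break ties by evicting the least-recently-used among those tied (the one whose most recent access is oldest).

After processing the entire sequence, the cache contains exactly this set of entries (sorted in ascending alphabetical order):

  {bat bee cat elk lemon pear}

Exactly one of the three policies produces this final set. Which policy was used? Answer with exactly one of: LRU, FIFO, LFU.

Answer: FIFO

Derivation:
Simulating under each policy and comparing final sets:
  LRU: final set = {bat bee berry cat elk pear} -> differs
  FIFO: final set = {bat bee cat elk lemon pear} -> MATCHES target
  LFU: final set = {bat bee berry cat elk pear} -> differs
Only FIFO produces the target set.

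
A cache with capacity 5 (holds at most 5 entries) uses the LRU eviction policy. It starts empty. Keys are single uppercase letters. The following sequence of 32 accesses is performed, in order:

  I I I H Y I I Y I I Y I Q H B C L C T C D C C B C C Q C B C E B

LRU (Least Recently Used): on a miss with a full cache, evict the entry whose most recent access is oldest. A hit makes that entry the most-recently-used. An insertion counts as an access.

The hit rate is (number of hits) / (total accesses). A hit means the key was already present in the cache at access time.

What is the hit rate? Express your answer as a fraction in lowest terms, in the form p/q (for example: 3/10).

LRU simulation (capacity=5):
  1. access I: MISS. Cache (LRU->MRU): [I]
  2. access I: HIT. Cache (LRU->MRU): [I]
  3. access I: HIT. Cache (LRU->MRU): [I]
  4. access H: MISS. Cache (LRU->MRU): [I H]
  5. access Y: MISS. Cache (LRU->MRU): [I H Y]
  6. access I: HIT. Cache (LRU->MRU): [H Y I]
  7. access I: HIT. Cache (LRU->MRU): [H Y I]
  8. access Y: HIT. Cache (LRU->MRU): [H I Y]
  9. access I: HIT. Cache (LRU->MRU): [H Y I]
  10. access I: HIT. Cache (LRU->MRU): [H Y I]
  11. access Y: HIT. Cache (LRU->MRU): [H I Y]
  12. access I: HIT. Cache (LRU->MRU): [H Y I]
  13. access Q: MISS. Cache (LRU->MRU): [H Y I Q]
  14. access H: HIT. Cache (LRU->MRU): [Y I Q H]
  15. access B: MISS. Cache (LRU->MRU): [Y I Q H B]
  16. access C: MISS, evict Y. Cache (LRU->MRU): [I Q H B C]
  17. access L: MISS, evict I. Cache (LRU->MRU): [Q H B C L]
  18. access C: HIT. Cache (LRU->MRU): [Q H B L C]
  19. access T: MISS, evict Q. Cache (LRU->MRU): [H B L C T]
  20. access C: HIT. Cache (LRU->MRU): [H B L T C]
  21. access D: MISS, evict H. Cache (LRU->MRU): [B L T C D]
  22. access C: HIT. Cache (LRU->MRU): [B L T D C]
  23. access C: HIT. Cache (LRU->MRU): [B L T D C]
  24. access B: HIT. Cache (LRU->MRU): [L T D C B]
  25. access C: HIT. Cache (LRU->MRU): [L T D B C]
  26. access C: HIT. Cache (LRU->MRU): [L T D B C]
  27. access Q: MISS, evict L. Cache (LRU->MRU): [T D B C Q]
  28. access C: HIT. Cache (LRU->MRU): [T D B Q C]
  29. access B: HIT. Cache (LRU->MRU): [T D Q C B]
  30. access C: HIT. Cache (LRU->MRU): [T D Q B C]
  31. access E: MISS, evict T. Cache (LRU->MRU): [D Q B C E]
  32. access B: HIT. Cache (LRU->MRU): [D Q C E B]
Total: 21 hits, 11 misses, 6 evictions

Hit rate = 21/32

Answer: 21/32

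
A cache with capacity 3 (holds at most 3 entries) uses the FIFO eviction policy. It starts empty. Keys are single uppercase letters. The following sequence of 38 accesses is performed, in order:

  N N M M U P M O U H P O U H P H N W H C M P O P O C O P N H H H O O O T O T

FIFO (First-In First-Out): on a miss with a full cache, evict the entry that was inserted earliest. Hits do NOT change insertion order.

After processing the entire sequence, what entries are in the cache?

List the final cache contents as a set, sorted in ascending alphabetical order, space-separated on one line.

FIFO simulation (capacity=3):
  1. access N: MISS. Cache (old->new): [N]
  2. access N: HIT. Cache (old->new): [N]
  3. access M: MISS. Cache (old->new): [N M]
  4. access M: HIT. Cache (old->new): [N M]
  5. access U: MISS. Cache (old->new): [N M U]
  6. access P: MISS, evict N. Cache (old->new): [M U P]
  7. access M: HIT. Cache (old->new): [M U P]
  8. access O: MISS, evict M. Cache (old->new): [U P O]
  9. access U: HIT. Cache (old->new): [U P O]
  10. access H: MISS, evict U. Cache (old->new): [P O H]
  11. access P: HIT. Cache (old->new): [P O H]
  12. access O: HIT. Cache (old->new): [P O H]
  13. access U: MISS, evict P. Cache (old->new): [O H U]
  14. access H: HIT. Cache (old->new): [O H U]
  15. access P: MISS, evict O. Cache (old->new): [H U P]
  16. access H: HIT. Cache (old->new): [H U P]
  17. access N: MISS, evict H. Cache (old->new): [U P N]
  18. access W: MISS, evict U. Cache (old->new): [P N W]
  19. access H: MISS, evict P. Cache (old->new): [N W H]
  20. access C: MISS, evict N. Cache (old->new): [W H C]
  21. access M: MISS, evict W. Cache (old->new): [H C M]
  22. access P: MISS, evict H. Cache (old->new): [C M P]
  23. access O: MISS, evict C. Cache (old->new): [M P O]
  24. access P: HIT. Cache (old->new): [M P O]
  25. access O: HIT. Cache (old->new): [M P O]
  26. access C: MISS, evict M. Cache (old->new): [P O C]
  27. access O: HIT. Cache (old->new): [P O C]
  28. access P: HIT. Cache (old->new): [P O C]
  29. access N: MISS, evict P. Cache (old->new): [O C N]
  30. access H: MISS, evict O. Cache (old->new): [C N H]
  31. access H: HIT. Cache (old->new): [C N H]
  32. access H: HIT. Cache (old->new): [C N H]
  33. access O: MISS, evict C. Cache (old->new): [N H O]
  34. access O: HIT. Cache (old->new): [N H O]
  35. access O: HIT. Cache (old->new): [N H O]
  36. access T: MISS, evict N. Cache (old->new): [H O T]
  37. access O: HIT. Cache (old->new): [H O T]
  38. access T: HIT. Cache (old->new): [H O T]
Total: 18 hits, 20 misses, 17 evictions

Answer: H O T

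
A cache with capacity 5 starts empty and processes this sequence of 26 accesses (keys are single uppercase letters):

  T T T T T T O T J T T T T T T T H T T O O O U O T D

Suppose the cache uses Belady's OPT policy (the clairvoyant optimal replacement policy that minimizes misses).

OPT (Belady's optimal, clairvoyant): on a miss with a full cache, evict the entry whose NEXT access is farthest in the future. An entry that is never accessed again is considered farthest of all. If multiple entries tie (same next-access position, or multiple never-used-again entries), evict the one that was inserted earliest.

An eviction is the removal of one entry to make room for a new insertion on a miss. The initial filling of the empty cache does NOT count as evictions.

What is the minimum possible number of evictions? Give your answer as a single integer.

Answer: 1

Derivation:
OPT (Belady) simulation (capacity=5):
  1. access T: MISS. Cache: [T]
  2. access T: HIT. Next use of T: step 3. Cache: [T]
  3. access T: HIT. Next use of T: step 4. Cache: [T]
  4. access T: HIT. Next use of T: step 5. Cache: [T]
  5. access T: HIT. Next use of T: step 6. Cache: [T]
  6. access T: HIT. Next use of T: step 8. Cache: [T]
  7. access O: MISS. Cache: [T O]
  8. access T: HIT. Next use of T: step 10. Cache: [T O]
  9. access J: MISS. Cache: [T O J]
  10. access T: HIT. Next use of T: step 11. Cache: [T O J]
  11. access T: HIT. Next use of T: step 12. Cache: [T O J]
  12. access T: HIT. Next use of T: step 13. Cache: [T O J]
  13. access T: HIT. Next use of T: step 14. Cache: [T O J]
  14. access T: HIT. Next use of T: step 15. Cache: [T O J]
  15. access T: HIT. Next use of T: step 16. Cache: [T O J]
  16. access T: HIT. Next use of T: step 18. Cache: [T O J]
  17. access H: MISS. Cache: [T O J H]
  18. access T: HIT. Next use of T: step 19. Cache: [T O J H]
  19. access T: HIT. Next use of T: step 25. Cache: [T O J H]
  20. access O: HIT. Next use of O: step 21. Cache: [T O J H]
  21. access O: HIT. Next use of O: step 22. Cache: [T O J H]
  22. access O: HIT. Next use of O: step 24. Cache: [T O J H]
  23. access U: MISS. Cache: [T O J H U]
  24. access O: HIT. Next use of O: never. Cache: [T O J H U]
  25. access T: HIT. Next use of T: never. Cache: [T O J H U]
  26. access D: MISS, evict T (next use: never). Cache: [O J H U D]
Total: 20 hits, 6 misses, 1 evictions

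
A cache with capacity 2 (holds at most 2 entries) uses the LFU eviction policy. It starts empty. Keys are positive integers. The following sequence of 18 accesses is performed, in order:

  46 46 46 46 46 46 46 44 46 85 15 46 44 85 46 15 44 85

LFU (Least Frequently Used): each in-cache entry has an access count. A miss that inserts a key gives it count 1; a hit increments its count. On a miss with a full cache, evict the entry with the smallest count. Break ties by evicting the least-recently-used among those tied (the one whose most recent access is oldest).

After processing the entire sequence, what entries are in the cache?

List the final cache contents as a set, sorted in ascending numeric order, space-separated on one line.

LFU simulation (capacity=2):
  1. access 46: MISS. Cache: [46(c=1)]
  2. access 46: HIT, count now 2. Cache: [46(c=2)]
  3. access 46: HIT, count now 3. Cache: [46(c=3)]
  4. access 46: HIT, count now 4. Cache: [46(c=4)]
  5. access 46: HIT, count now 5. Cache: [46(c=5)]
  6. access 46: HIT, count now 6. Cache: [46(c=6)]
  7. access 46: HIT, count now 7. Cache: [46(c=7)]
  8. access 44: MISS. Cache: [44(c=1) 46(c=7)]
  9. access 46: HIT, count now 8. Cache: [44(c=1) 46(c=8)]
  10. access 85: MISS, evict 44(c=1). Cache: [85(c=1) 46(c=8)]
  11. access 15: MISS, evict 85(c=1). Cache: [15(c=1) 46(c=8)]
  12. access 46: HIT, count now 9. Cache: [15(c=1) 46(c=9)]
  13. access 44: MISS, evict 15(c=1). Cache: [44(c=1) 46(c=9)]
  14. access 85: MISS, evict 44(c=1). Cache: [85(c=1) 46(c=9)]
  15. access 46: HIT, count now 10. Cache: [85(c=1) 46(c=10)]
  16. access 15: MISS, evict 85(c=1). Cache: [15(c=1) 46(c=10)]
  17. access 44: MISS, evict 15(c=1). Cache: [44(c=1) 46(c=10)]
  18. access 85: MISS, evict 44(c=1). Cache: [85(c=1) 46(c=10)]
Total: 9 hits, 9 misses, 7 evictions

Answer: 46 85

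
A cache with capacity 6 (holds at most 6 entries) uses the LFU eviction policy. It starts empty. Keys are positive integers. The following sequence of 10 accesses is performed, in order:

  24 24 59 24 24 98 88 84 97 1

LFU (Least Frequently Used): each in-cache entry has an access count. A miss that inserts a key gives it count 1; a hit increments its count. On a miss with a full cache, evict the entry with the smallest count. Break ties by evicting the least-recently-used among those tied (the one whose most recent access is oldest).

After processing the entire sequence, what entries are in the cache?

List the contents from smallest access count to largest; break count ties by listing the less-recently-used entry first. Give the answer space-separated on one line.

LFU simulation (capacity=6):
  1. access 24: MISS. Cache: [24(c=1)]
  2. access 24: HIT, count now 2. Cache: [24(c=2)]
  3. access 59: MISS. Cache: [59(c=1) 24(c=2)]
  4. access 24: HIT, count now 3. Cache: [59(c=1) 24(c=3)]
  5. access 24: HIT, count now 4. Cache: [59(c=1) 24(c=4)]
  6. access 98: MISS. Cache: [59(c=1) 98(c=1) 24(c=4)]
  7. access 88: MISS. Cache: [59(c=1) 98(c=1) 88(c=1) 24(c=4)]
  8. access 84: MISS. Cache: [59(c=1) 98(c=1) 88(c=1) 84(c=1) 24(c=4)]
  9. access 97: MISS. Cache: [59(c=1) 98(c=1) 88(c=1) 84(c=1) 97(c=1) 24(c=4)]
  10. access 1: MISS, evict 59(c=1). Cache: [98(c=1) 88(c=1) 84(c=1) 97(c=1) 1(c=1) 24(c=4)]
Total: 3 hits, 7 misses, 1 evictions

Answer: 98 88 84 97 1 24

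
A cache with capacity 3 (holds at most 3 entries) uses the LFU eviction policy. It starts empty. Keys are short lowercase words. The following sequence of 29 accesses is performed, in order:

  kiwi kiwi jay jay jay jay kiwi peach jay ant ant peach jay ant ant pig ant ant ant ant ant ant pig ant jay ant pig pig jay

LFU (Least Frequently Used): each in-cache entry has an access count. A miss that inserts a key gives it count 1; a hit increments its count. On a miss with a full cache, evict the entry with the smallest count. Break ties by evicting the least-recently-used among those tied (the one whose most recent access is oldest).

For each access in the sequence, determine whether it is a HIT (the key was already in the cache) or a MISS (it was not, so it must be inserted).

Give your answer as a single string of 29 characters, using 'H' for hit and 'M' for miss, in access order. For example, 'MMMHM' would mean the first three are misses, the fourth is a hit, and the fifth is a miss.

LFU simulation (capacity=3):
  1. access kiwi: MISS. Cache: [kiwi(c=1)]
  2. access kiwi: HIT, count now 2. Cache: [kiwi(c=2)]
  3. access jay: MISS. Cache: [jay(c=1) kiwi(c=2)]
  4. access jay: HIT, count now 2. Cache: [kiwi(c=2) jay(c=2)]
  5. access jay: HIT, count now 3. Cache: [kiwi(c=2) jay(c=3)]
  6. access jay: HIT, count now 4. Cache: [kiwi(c=2) jay(c=4)]
  7. access kiwi: HIT, count now 3. Cache: [kiwi(c=3) jay(c=4)]
  8. access peach: MISS. Cache: [peach(c=1) kiwi(c=3) jay(c=4)]
  9. access jay: HIT, count now 5. Cache: [peach(c=1) kiwi(c=3) jay(c=5)]
  10. access ant: MISS, evict peach(c=1). Cache: [ant(c=1) kiwi(c=3) jay(c=5)]
  11. access ant: HIT, count now 2. Cache: [ant(c=2) kiwi(c=3) jay(c=5)]
  12. access peach: MISS, evict ant(c=2). Cache: [peach(c=1) kiwi(c=3) jay(c=5)]
  13. access jay: HIT, count now 6. Cache: [peach(c=1) kiwi(c=3) jay(c=6)]
  14. access ant: MISS, evict peach(c=1). Cache: [ant(c=1) kiwi(c=3) jay(c=6)]
  15. access ant: HIT, count now 2. Cache: [ant(c=2) kiwi(c=3) jay(c=6)]
  16. access pig: MISS, evict ant(c=2). Cache: [pig(c=1) kiwi(c=3) jay(c=6)]
  17. access ant: MISS, evict pig(c=1). Cache: [ant(c=1) kiwi(c=3) jay(c=6)]
  18. access ant: HIT, count now 2. Cache: [ant(c=2) kiwi(c=3) jay(c=6)]
  19. access ant: HIT, count now 3. Cache: [kiwi(c=3) ant(c=3) jay(c=6)]
  20. access ant: HIT, count now 4. Cache: [kiwi(c=3) ant(c=4) jay(c=6)]
  21. access ant: HIT, count now 5. Cache: [kiwi(c=3) ant(c=5) jay(c=6)]
  22. access ant: HIT, count now 6. Cache: [kiwi(c=3) jay(c=6) ant(c=6)]
  23. access pig: MISS, evict kiwi(c=3). Cache: [pig(c=1) jay(c=6) ant(c=6)]
  24. access ant: HIT, count now 7. Cache: [pig(c=1) jay(c=6) ant(c=7)]
  25. access jay: HIT, count now 7. Cache: [pig(c=1) ant(c=7) jay(c=7)]
  26. access ant: HIT, count now 8. Cache: [pig(c=1) jay(c=7) ant(c=8)]
  27. access pig: HIT, count now 2. Cache: [pig(c=2) jay(c=7) ant(c=8)]
  28. access pig: HIT, count now 3. Cache: [pig(c=3) jay(c=7) ant(c=8)]
  29. access jay: HIT, count now 8. Cache: [pig(c=3) ant(c=8) jay(c=8)]
Total: 20 hits, 9 misses, 6 evictions

Answer: MHMHHHHMHMHMHMHMMHHHHHMHHHHHH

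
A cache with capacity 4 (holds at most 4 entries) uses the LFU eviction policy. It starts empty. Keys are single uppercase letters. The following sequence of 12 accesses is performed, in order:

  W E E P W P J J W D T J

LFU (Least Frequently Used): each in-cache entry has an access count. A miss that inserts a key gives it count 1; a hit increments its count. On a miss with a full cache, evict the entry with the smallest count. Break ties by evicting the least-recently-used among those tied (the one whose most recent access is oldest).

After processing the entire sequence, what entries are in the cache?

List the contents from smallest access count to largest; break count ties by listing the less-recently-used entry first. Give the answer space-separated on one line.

Answer: T P W J

Derivation:
LFU simulation (capacity=4):
  1. access W: MISS. Cache: [W(c=1)]
  2. access E: MISS. Cache: [W(c=1) E(c=1)]
  3. access E: HIT, count now 2. Cache: [W(c=1) E(c=2)]
  4. access P: MISS. Cache: [W(c=1) P(c=1) E(c=2)]
  5. access W: HIT, count now 2. Cache: [P(c=1) E(c=2) W(c=2)]
  6. access P: HIT, count now 2. Cache: [E(c=2) W(c=2) P(c=2)]
  7. access J: MISS. Cache: [J(c=1) E(c=2) W(c=2) P(c=2)]
  8. access J: HIT, count now 2. Cache: [E(c=2) W(c=2) P(c=2) J(c=2)]
  9. access W: HIT, count now 3. Cache: [E(c=2) P(c=2) J(c=2) W(c=3)]
  10. access D: MISS, evict E(c=2). Cache: [D(c=1) P(c=2) J(c=2) W(c=3)]
  11. access T: MISS, evict D(c=1). Cache: [T(c=1) P(c=2) J(c=2) W(c=3)]
  12. access J: HIT, count now 3. Cache: [T(c=1) P(c=2) W(c=3) J(c=3)]
Total: 6 hits, 6 misses, 2 evictions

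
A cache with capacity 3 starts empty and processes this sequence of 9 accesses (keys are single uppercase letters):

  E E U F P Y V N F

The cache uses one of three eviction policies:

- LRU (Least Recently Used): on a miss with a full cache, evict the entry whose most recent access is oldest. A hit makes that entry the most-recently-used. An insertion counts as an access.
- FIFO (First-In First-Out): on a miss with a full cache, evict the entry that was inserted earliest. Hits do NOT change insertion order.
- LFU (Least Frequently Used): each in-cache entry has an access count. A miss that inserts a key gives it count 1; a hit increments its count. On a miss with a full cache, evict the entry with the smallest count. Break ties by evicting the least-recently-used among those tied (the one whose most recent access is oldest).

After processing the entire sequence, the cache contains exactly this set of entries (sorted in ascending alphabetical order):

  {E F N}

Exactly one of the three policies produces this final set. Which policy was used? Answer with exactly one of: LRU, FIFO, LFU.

Answer: LFU

Derivation:
Simulating under each policy and comparing final sets:
  LRU: final set = {F N V} -> differs
  FIFO: final set = {F N V} -> differs
  LFU: final set = {E F N} -> MATCHES target
Only LFU produces the target set.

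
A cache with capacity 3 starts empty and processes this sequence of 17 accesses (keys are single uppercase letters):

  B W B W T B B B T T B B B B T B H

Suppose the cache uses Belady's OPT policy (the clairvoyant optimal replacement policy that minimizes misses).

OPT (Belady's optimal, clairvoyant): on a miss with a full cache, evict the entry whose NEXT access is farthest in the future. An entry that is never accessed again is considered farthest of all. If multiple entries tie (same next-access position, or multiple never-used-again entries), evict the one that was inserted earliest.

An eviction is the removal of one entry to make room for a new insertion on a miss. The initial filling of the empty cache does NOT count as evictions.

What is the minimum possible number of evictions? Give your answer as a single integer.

OPT (Belady) simulation (capacity=3):
  1. access B: MISS. Cache: [B]
  2. access W: MISS. Cache: [B W]
  3. access B: HIT. Next use of B: step 6. Cache: [B W]
  4. access W: HIT. Next use of W: never. Cache: [B W]
  5. access T: MISS. Cache: [B W T]
  6. access B: HIT. Next use of B: step 7. Cache: [B W T]
  7. access B: HIT. Next use of B: step 8. Cache: [B W T]
  8. access B: HIT. Next use of B: step 11. Cache: [B W T]
  9. access T: HIT. Next use of T: step 10. Cache: [B W T]
  10. access T: HIT. Next use of T: step 15. Cache: [B W T]
  11. access B: HIT. Next use of B: step 12. Cache: [B W T]
  12. access B: HIT. Next use of B: step 13. Cache: [B W T]
  13. access B: HIT. Next use of B: step 14. Cache: [B W T]
  14. access B: HIT. Next use of B: step 16. Cache: [B W T]
  15. access T: HIT. Next use of T: never. Cache: [B W T]
  16. access B: HIT. Next use of B: never. Cache: [B W T]
  17. access H: MISS, evict B (next use: never). Cache: [W T H]
Total: 13 hits, 4 misses, 1 evictions

Answer: 1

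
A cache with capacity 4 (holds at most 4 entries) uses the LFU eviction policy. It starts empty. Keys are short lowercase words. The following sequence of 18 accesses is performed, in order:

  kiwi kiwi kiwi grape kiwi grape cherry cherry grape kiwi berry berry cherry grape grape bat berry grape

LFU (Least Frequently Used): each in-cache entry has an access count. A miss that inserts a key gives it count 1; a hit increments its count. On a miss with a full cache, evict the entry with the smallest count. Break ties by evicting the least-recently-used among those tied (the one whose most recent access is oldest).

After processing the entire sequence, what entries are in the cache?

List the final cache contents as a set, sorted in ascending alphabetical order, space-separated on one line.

LFU simulation (capacity=4):
  1. access kiwi: MISS. Cache: [kiwi(c=1)]
  2. access kiwi: HIT, count now 2. Cache: [kiwi(c=2)]
  3. access kiwi: HIT, count now 3. Cache: [kiwi(c=3)]
  4. access grape: MISS. Cache: [grape(c=1) kiwi(c=3)]
  5. access kiwi: HIT, count now 4. Cache: [grape(c=1) kiwi(c=4)]
  6. access grape: HIT, count now 2. Cache: [grape(c=2) kiwi(c=4)]
  7. access cherry: MISS. Cache: [cherry(c=1) grape(c=2) kiwi(c=4)]
  8. access cherry: HIT, count now 2. Cache: [grape(c=2) cherry(c=2) kiwi(c=4)]
  9. access grape: HIT, count now 3. Cache: [cherry(c=2) grape(c=3) kiwi(c=4)]
  10. access kiwi: HIT, count now 5. Cache: [cherry(c=2) grape(c=3) kiwi(c=5)]
  11. access berry: MISS. Cache: [berry(c=1) cherry(c=2) grape(c=3) kiwi(c=5)]
  12. access berry: HIT, count now 2. Cache: [cherry(c=2) berry(c=2) grape(c=3) kiwi(c=5)]
  13. access cherry: HIT, count now 3. Cache: [berry(c=2) grape(c=3) cherry(c=3) kiwi(c=5)]
  14. access grape: HIT, count now 4. Cache: [berry(c=2) cherry(c=3) grape(c=4) kiwi(c=5)]
  15. access grape: HIT, count now 5. Cache: [berry(c=2) cherry(c=3) kiwi(c=5) grape(c=5)]
  16. access bat: MISS, evict berry(c=2). Cache: [bat(c=1) cherry(c=3) kiwi(c=5) grape(c=5)]
  17. access berry: MISS, evict bat(c=1). Cache: [berry(c=1) cherry(c=3) kiwi(c=5) grape(c=5)]
  18. access grape: HIT, count now 6. Cache: [berry(c=1) cherry(c=3) kiwi(c=5) grape(c=6)]
Total: 12 hits, 6 misses, 2 evictions

Answer: berry cherry grape kiwi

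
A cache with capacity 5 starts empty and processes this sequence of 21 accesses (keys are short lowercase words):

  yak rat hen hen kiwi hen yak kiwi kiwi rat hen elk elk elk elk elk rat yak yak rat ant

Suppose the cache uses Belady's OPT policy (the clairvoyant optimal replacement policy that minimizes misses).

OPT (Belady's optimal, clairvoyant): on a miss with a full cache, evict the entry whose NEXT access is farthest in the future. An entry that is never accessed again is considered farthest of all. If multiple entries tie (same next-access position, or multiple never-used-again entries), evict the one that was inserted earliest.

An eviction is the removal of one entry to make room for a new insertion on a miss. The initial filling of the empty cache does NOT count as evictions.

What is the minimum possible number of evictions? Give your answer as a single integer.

Answer: 1

Derivation:
OPT (Belady) simulation (capacity=5):
  1. access yak: MISS. Cache: [yak]
  2. access rat: MISS. Cache: [yak rat]
  3. access hen: MISS. Cache: [yak rat hen]
  4. access hen: HIT. Next use of hen: step 6. Cache: [yak rat hen]
  5. access kiwi: MISS. Cache: [yak rat hen kiwi]
  6. access hen: HIT. Next use of hen: step 11. Cache: [yak rat hen kiwi]
  7. access yak: HIT. Next use of yak: step 18. Cache: [yak rat hen kiwi]
  8. access kiwi: HIT. Next use of kiwi: step 9. Cache: [yak rat hen kiwi]
  9. access kiwi: HIT. Next use of kiwi: never. Cache: [yak rat hen kiwi]
  10. access rat: HIT. Next use of rat: step 17. Cache: [yak rat hen kiwi]
  11. access hen: HIT. Next use of hen: never. Cache: [yak rat hen kiwi]
  12. access elk: MISS. Cache: [yak rat hen kiwi elk]
  13. access elk: HIT. Next use of elk: step 14. Cache: [yak rat hen kiwi elk]
  14. access elk: HIT. Next use of elk: step 15. Cache: [yak rat hen kiwi elk]
  15. access elk: HIT. Next use of elk: step 16. Cache: [yak rat hen kiwi elk]
  16. access elk: HIT. Next use of elk: never. Cache: [yak rat hen kiwi elk]
  17. access rat: HIT. Next use of rat: step 20. Cache: [yak rat hen kiwi elk]
  18. access yak: HIT. Next use of yak: step 19. Cache: [yak rat hen kiwi elk]
  19. access yak: HIT. Next use of yak: never. Cache: [yak rat hen kiwi elk]
  20. access rat: HIT. Next use of rat: never. Cache: [yak rat hen kiwi elk]
  21. access ant: MISS, evict yak (next use: never). Cache: [rat hen kiwi elk ant]
Total: 15 hits, 6 misses, 1 evictions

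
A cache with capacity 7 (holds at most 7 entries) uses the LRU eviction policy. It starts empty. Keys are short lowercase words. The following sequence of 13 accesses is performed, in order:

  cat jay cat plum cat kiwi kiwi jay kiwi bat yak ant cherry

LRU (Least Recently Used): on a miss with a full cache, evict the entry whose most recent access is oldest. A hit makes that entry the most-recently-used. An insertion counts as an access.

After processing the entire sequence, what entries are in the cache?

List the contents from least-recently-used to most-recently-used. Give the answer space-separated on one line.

Answer: cat jay kiwi bat yak ant cherry

Derivation:
LRU simulation (capacity=7):
  1. access cat: MISS. Cache (LRU->MRU): [cat]
  2. access jay: MISS. Cache (LRU->MRU): [cat jay]
  3. access cat: HIT. Cache (LRU->MRU): [jay cat]
  4. access plum: MISS. Cache (LRU->MRU): [jay cat plum]
  5. access cat: HIT. Cache (LRU->MRU): [jay plum cat]
  6. access kiwi: MISS. Cache (LRU->MRU): [jay plum cat kiwi]
  7. access kiwi: HIT. Cache (LRU->MRU): [jay plum cat kiwi]
  8. access jay: HIT. Cache (LRU->MRU): [plum cat kiwi jay]
  9. access kiwi: HIT. Cache (LRU->MRU): [plum cat jay kiwi]
  10. access bat: MISS. Cache (LRU->MRU): [plum cat jay kiwi bat]
  11. access yak: MISS. Cache (LRU->MRU): [plum cat jay kiwi bat yak]
  12. access ant: MISS. Cache (LRU->MRU): [plum cat jay kiwi bat yak ant]
  13. access cherry: MISS, evict plum. Cache (LRU->MRU): [cat jay kiwi bat yak ant cherry]
Total: 5 hits, 8 misses, 1 evictions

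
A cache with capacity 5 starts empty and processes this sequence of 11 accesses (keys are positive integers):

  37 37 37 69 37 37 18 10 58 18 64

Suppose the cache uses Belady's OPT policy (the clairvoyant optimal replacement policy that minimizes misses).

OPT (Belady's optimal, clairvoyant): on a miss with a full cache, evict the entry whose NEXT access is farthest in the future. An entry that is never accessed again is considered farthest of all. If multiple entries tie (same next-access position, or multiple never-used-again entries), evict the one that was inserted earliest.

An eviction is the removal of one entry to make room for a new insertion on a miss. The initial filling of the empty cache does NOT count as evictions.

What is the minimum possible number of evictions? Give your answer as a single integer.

Answer: 1

Derivation:
OPT (Belady) simulation (capacity=5):
  1. access 37: MISS. Cache: [37]
  2. access 37: HIT. Next use of 37: step 3. Cache: [37]
  3. access 37: HIT. Next use of 37: step 5. Cache: [37]
  4. access 69: MISS. Cache: [37 69]
  5. access 37: HIT. Next use of 37: step 6. Cache: [37 69]
  6. access 37: HIT. Next use of 37: never. Cache: [37 69]
  7. access 18: MISS. Cache: [37 69 18]
  8. access 10: MISS. Cache: [37 69 18 10]
  9. access 58: MISS. Cache: [37 69 18 10 58]
  10. access 18: HIT. Next use of 18: never. Cache: [37 69 18 10 58]
  11. access 64: MISS, evict 37 (next use: never). Cache: [69 18 10 58 64]
Total: 5 hits, 6 misses, 1 evictions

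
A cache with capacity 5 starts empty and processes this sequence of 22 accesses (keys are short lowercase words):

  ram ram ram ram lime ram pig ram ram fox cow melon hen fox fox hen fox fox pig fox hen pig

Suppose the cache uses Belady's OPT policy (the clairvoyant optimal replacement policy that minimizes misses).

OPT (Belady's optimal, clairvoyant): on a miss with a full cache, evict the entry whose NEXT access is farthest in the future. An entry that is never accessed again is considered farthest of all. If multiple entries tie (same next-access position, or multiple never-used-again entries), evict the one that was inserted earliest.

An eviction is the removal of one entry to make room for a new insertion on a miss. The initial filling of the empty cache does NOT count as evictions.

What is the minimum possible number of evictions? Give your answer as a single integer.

Answer: 2

Derivation:
OPT (Belady) simulation (capacity=5):
  1. access ram: MISS. Cache: [ram]
  2. access ram: HIT. Next use of ram: step 3. Cache: [ram]
  3. access ram: HIT. Next use of ram: step 4. Cache: [ram]
  4. access ram: HIT. Next use of ram: step 6. Cache: [ram]
  5. access lime: MISS. Cache: [ram lime]
  6. access ram: HIT. Next use of ram: step 8. Cache: [ram lime]
  7. access pig: MISS. Cache: [ram lime pig]
  8. access ram: HIT. Next use of ram: step 9. Cache: [ram lime pig]
  9. access ram: HIT. Next use of ram: never. Cache: [ram lime pig]
  10. access fox: MISS. Cache: [ram lime pig fox]
  11. access cow: MISS. Cache: [ram lime pig fox cow]
  12. access melon: MISS, evict ram (next use: never). Cache: [lime pig fox cow melon]
  13. access hen: MISS, evict lime (next use: never). Cache: [pig fox cow melon hen]
  14. access fox: HIT. Next use of fox: step 15. Cache: [pig fox cow melon hen]
  15. access fox: HIT. Next use of fox: step 17. Cache: [pig fox cow melon hen]
  16. access hen: HIT. Next use of hen: step 21. Cache: [pig fox cow melon hen]
  17. access fox: HIT. Next use of fox: step 18. Cache: [pig fox cow melon hen]
  18. access fox: HIT. Next use of fox: step 20. Cache: [pig fox cow melon hen]
  19. access pig: HIT. Next use of pig: step 22. Cache: [pig fox cow melon hen]
  20. access fox: HIT. Next use of fox: never. Cache: [pig fox cow melon hen]
  21. access hen: HIT. Next use of hen: never. Cache: [pig fox cow melon hen]
  22. access pig: HIT. Next use of pig: never. Cache: [pig fox cow melon hen]
Total: 15 hits, 7 misses, 2 evictions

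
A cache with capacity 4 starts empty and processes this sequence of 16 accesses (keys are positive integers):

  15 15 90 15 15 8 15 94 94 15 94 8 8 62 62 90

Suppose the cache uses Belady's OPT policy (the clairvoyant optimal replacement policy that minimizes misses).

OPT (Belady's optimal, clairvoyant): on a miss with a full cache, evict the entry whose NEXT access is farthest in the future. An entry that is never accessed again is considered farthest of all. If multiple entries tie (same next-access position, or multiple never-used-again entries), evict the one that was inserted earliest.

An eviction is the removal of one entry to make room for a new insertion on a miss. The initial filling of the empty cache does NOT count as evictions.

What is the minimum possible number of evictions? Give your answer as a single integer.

Answer: 1

Derivation:
OPT (Belady) simulation (capacity=4):
  1. access 15: MISS. Cache: [15]
  2. access 15: HIT. Next use of 15: step 4. Cache: [15]
  3. access 90: MISS. Cache: [15 90]
  4. access 15: HIT. Next use of 15: step 5. Cache: [15 90]
  5. access 15: HIT. Next use of 15: step 7. Cache: [15 90]
  6. access 8: MISS. Cache: [15 90 8]
  7. access 15: HIT. Next use of 15: step 10. Cache: [15 90 8]
  8. access 94: MISS. Cache: [15 90 8 94]
  9. access 94: HIT. Next use of 94: step 11. Cache: [15 90 8 94]
  10. access 15: HIT. Next use of 15: never. Cache: [15 90 8 94]
  11. access 94: HIT. Next use of 94: never. Cache: [15 90 8 94]
  12. access 8: HIT. Next use of 8: step 13. Cache: [15 90 8 94]
  13. access 8: HIT. Next use of 8: never. Cache: [15 90 8 94]
  14. access 62: MISS, evict 15 (next use: never). Cache: [90 8 94 62]
  15. access 62: HIT. Next use of 62: never. Cache: [90 8 94 62]
  16. access 90: HIT. Next use of 90: never. Cache: [90 8 94 62]
Total: 11 hits, 5 misses, 1 evictions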